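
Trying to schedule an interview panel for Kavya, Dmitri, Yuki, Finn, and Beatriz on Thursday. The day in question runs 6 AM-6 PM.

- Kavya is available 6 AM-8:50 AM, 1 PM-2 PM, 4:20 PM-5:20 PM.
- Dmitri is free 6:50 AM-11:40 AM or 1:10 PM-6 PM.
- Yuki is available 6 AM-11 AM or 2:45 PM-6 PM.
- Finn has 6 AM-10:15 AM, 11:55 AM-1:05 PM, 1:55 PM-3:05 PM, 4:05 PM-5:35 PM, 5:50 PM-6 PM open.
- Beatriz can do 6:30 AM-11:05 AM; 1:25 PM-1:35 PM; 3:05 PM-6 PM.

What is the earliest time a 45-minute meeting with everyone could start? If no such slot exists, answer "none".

Kavya ∩ Dmitri: 06:50-08:50, 13:10-14:00, 16:20-17:20.
Kavya ∩ Dmitri ∩ Yuki: 06:50-08:50, 16:20-17:20.
Kavya ∩ Dmitri ∩ Yuki ∩ Finn: 06:50-08:50, 16:20-17:20.
Kavya ∩ Dmitri ∩ Yuki ∩ Finn ∩ Beatriz: 06:50-08:50, 16:20-17:20.
Those are the intersection windows.
The first common window of at least 45 minutes is 06:50-08:50, so the earliest start is 06:50.

06:50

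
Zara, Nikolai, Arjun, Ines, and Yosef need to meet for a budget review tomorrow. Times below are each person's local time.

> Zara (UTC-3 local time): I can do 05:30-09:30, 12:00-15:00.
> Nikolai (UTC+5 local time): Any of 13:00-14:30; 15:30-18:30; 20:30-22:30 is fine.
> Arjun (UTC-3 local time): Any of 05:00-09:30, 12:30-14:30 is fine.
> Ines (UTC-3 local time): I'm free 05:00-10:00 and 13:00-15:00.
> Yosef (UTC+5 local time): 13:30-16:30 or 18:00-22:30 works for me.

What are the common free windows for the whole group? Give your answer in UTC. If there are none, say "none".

Zara in UTC: 08:30-12:30, 15:00-18:00 (add 3h to convert from UTC-3).
Nikolai in UTC: 08:00-09:30, 10:30-13:30, 15:30-17:30 (subtract 5h to convert from UTC+5).
Arjun in UTC: 08:00-12:30, 15:30-17:30 (add 3h to convert from UTC-3).
Ines in UTC: 08:00-13:00, 16:00-18:00 (add 3h to convert from UTC-3).
Yosef in UTC: 08:30-11:30, 13:00-17:30 (subtract 5h to convert from UTC+5).
Zara ∩ Nikolai: 08:30-09:30, 10:30-12:30, 15:30-17:30.
Zara ∩ Nikolai ∩ Arjun: 08:30-09:30, 10:30-12:30, 15:30-17:30.
Zara ∩ Nikolai ∩ Arjun ∩ Ines: 08:30-09:30, 10:30-12:30, 16:00-17:30.
Zara ∩ Nikolai ∩ Arjun ∩ Ines ∩ Yosef: 08:30-09:30, 10:30-11:30, 16:00-17:30.
So the common availability across everyone is 08:30-09:30, 10:30-11:30, 16:00-17:30.

08:30-09:30, 10:30-11:30, 16:00-17:30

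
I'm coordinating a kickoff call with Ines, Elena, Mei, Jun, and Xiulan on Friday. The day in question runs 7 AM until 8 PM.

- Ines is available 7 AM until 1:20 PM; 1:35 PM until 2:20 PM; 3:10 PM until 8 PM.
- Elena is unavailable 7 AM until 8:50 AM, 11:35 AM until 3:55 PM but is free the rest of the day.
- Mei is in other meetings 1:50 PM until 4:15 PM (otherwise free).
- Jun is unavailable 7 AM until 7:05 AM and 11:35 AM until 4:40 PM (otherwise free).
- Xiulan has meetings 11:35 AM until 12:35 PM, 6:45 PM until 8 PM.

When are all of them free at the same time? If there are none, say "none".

08:50-11:35, 16:40-18:45

Ines free: 07:00-13:20, 13:35-14:20, 15:10-20:00.
Elena free: 08:50-11:35, 15:55-20:00 (invert busy blocks within the working day).
Mei free: 07:00-13:50, 16:15-20:00 (invert busy blocks within the working day).
Jun free: 07:05-11:35, 16:40-20:00 (invert busy blocks within the working day).
Xiulan free: 07:00-11:35, 12:35-18:45 (invert busy blocks within the working day).
Ines ∩ Elena: 08:50-11:35, 15:55-20:00.
Ines ∩ Elena ∩ Mei: 08:50-11:35, 16:15-20:00.
Ines ∩ Elena ∩ Mei ∩ Jun: 08:50-11:35, 16:40-20:00.
Ines ∩ Elena ∩ Mei ∩ Jun ∩ Xiulan: 08:50-11:35, 16:40-18:45.
Those are the intersection windows.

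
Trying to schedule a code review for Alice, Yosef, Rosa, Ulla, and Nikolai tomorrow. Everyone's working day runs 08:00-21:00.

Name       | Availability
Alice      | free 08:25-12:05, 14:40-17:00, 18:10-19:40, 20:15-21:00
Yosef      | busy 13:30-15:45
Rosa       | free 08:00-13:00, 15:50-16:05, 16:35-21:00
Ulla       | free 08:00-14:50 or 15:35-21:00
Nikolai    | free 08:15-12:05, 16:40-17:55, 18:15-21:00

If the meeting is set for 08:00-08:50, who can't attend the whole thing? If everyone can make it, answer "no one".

Alice, Nikolai

Alice free: 08:25-12:05, 14:40-17:00, 18:10-19:40, 20:15-21:00.
Yosef free: 08:00-13:30, 15:45-21:00 (invert busy blocks within the working day).
Rosa free: 08:00-13:00, 15:50-16:05, 16:35-21:00.
Ulla free: 08:00-14:50, 15:35-21:00.
Nikolai free: 08:15-12:05, 16:40-17:55, 18:15-21:00.
Alice: not fully free for 08:00-08:50. Yosef: free for 08:00-08:50. Rosa: free for 08:00-08:50. Ulla: free for 08:00-08:50. Nikolai: not fully free for 08:00-08:50.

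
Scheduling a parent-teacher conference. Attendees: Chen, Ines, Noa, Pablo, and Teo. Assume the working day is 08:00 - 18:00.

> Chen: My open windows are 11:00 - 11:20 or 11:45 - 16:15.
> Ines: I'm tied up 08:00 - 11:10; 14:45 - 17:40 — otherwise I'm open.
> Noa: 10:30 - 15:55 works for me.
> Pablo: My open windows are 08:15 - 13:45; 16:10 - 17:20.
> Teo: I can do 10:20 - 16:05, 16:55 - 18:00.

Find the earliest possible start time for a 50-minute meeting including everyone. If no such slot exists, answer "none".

Chen free: 11:00-11:20, 11:45-16:15.
Ines free: 11:10-14:45, 17:40-18:00 (invert busy blocks within the working day).
Noa free: 10:30-15:55.
Pablo free: 08:15-13:45, 16:10-17:20.
Teo free: 10:20-16:05, 16:55-18:00.
Chen ∩ Ines: 11:10-11:20, 11:45-14:45.
Chen ∩ Ines ∩ Noa: 11:10-11:20, 11:45-14:45.
Chen ∩ Ines ∩ Noa ∩ Pablo: 11:10-11:20, 11:45-13:45.
Chen ∩ Ines ∩ Noa ∩ Pablo ∩ Teo: 11:10-11:20, 11:45-13:45.
So the common availability across everyone is 11:10-11:20, 11:45-13:45.
The first common window of at least 50 minutes is 11:45-13:45, so the earliest start is 11:45.

11:45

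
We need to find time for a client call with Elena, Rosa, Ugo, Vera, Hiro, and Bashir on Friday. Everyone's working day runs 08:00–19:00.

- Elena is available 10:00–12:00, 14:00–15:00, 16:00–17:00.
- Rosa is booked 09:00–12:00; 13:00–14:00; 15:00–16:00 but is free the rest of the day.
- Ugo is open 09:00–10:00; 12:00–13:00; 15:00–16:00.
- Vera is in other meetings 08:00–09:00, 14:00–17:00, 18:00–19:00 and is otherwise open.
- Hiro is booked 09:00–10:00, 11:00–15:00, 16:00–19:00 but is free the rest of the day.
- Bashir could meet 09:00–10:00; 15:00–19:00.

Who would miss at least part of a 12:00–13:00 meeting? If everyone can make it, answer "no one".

Bashir, Elena, Hiro

Elena free: 10:00-12:00, 14:00-15:00, 16:00-17:00.
Rosa free: 08:00-09:00, 12:00-13:00, 14:00-15:00, 16:00-19:00 (invert busy blocks within the working day).
Ugo free: 09:00-10:00, 12:00-13:00, 15:00-16:00.
Vera free: 09:00-14:00, 17:00-18:00 (invert busy blocks within the working day).
Hiro free: 08:00-09:00, 10:00-11:00, 15:00-16:00 (invert busy blocks within the working day).
Bashir free: 09:00-10:00, 15:00-19:00.
Elena: not fully free for 12:00-13:00. Rosa: free for 12:00-13:00. Ugo: free for 12:00-13:00. Vera: free for 12:00-13:00. Hiro: not fully free for 12:00-13:00. Bashir: not fully free for 12:00-13:00.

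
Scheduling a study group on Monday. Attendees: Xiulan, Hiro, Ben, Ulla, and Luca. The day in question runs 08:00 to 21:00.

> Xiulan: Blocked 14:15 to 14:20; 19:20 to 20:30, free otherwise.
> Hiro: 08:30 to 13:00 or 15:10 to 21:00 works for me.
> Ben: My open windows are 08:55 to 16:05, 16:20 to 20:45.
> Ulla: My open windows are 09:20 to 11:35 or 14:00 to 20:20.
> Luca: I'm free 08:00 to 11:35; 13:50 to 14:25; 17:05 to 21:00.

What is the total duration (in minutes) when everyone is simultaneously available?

Xiulan free: 08:00-14:15, 14:20-19:20, 20:30-21:00 (invert busy blocks within the working day).
Hiro free: 08:30-13:00, 15:10-21:00.
Ben free: 08:55-16:05, 16:20-20:45.
Ulla free: 09:20-11:35, 14:00-20:20.
Luca free: 08:00-11:35, 13:50-14:25, 17:05-21:00.
Xiulan ∩ Hiro: 08:30-13:00, 15:10-19:20, 20:30-21:00.
Xiulan ∩ Hiro ∩ Ben: 08:55-13:00, 15:10-16:05, 16:20-19:20, 20:30-20:45.
Xiulan ∩ Hiro ∩ Ben ∩ Ulla: 09:20-11:35, 15:10-16:05, 16:20-19:20.
Xiulan ∩ Hiro ∩ Ben ∩ Ulla ∩ Luca: 09:20-11:35, 17:05-19:20.
Those are the intersection windows.
Summing the common windows: 135 + 135 = 270 minutes.

270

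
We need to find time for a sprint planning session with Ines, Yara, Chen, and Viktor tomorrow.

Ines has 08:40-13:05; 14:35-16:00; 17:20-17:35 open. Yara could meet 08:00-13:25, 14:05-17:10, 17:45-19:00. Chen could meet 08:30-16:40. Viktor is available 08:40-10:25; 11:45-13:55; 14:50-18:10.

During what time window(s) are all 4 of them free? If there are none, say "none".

08:40-10:25, 11:45-13:05, 14:50-16:00

Ines ∩ Yara: 08:40-13:05, 14:35-16:00.
Ines ∩ Yara ∩ Chen: 08:40-13:05, 14:35-16:00.
Ines ∩ Yara ∩ Chen ∩ Viktor: 08:40-10:25, 11:45-13:05, 14:50-16:00.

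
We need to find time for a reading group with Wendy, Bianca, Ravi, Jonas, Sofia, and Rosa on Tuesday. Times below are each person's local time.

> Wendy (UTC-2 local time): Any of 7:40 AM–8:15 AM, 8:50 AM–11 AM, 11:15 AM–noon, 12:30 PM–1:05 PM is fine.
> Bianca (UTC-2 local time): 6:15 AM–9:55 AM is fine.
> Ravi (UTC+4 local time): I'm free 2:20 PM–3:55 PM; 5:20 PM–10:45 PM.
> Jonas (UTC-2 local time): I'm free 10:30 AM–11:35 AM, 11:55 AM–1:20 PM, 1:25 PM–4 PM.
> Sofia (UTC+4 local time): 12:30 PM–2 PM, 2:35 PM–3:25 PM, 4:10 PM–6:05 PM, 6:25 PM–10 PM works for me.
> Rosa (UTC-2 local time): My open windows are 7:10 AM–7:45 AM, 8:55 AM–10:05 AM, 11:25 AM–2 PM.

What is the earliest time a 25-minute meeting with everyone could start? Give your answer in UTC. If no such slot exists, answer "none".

Wendy in UTC: 09:40-10:15, 10:50-13:00, 13:15-14:00, 14:30-15:05 (add 2h to convert from UTC-2).
Bianca in UTC: 08:15-11:55 (add 2h to convert from UTC-2).
Ravi in UTC: 10:20-11:55, 13:20-18:45 (subtract 4h to convert from UTC+4).
Jonas in UTC: 12:30-13:35, 13:55-15:20, 15:25-18:00 (add 2h to convert from UTC-2).
Sofia in UTC: 08:30-10:00, 10:35-11:25, 12:10-14:05, 14:25-18:00 (subtract 4h to convert from UTC+4).
Rosa in UTC: 09:10-09:45, 10:55-12:05, 13:25-16:00 (add 2h to convert from UTC-2).
Wendy ∩ Bianca: 09:40-10:15, 10:50-11:55.
Wendy ∩ Bianca ∩ Ravi: 10:50-11:55.
Wendy ∩ Bianca ∩ Ravi ∩ Jonas: ∅.
Wendy ∩ Bianca ∩ Ravi ∩ Jonas ∩ Sofia: ∅.
Wendy ∩ Bianca ∩ Ravi ∩ Jonas ∩ Sofia ∩ Rosa: ∅.
There is no time when everyone is free.
No common window is at least 25 minutes long.

none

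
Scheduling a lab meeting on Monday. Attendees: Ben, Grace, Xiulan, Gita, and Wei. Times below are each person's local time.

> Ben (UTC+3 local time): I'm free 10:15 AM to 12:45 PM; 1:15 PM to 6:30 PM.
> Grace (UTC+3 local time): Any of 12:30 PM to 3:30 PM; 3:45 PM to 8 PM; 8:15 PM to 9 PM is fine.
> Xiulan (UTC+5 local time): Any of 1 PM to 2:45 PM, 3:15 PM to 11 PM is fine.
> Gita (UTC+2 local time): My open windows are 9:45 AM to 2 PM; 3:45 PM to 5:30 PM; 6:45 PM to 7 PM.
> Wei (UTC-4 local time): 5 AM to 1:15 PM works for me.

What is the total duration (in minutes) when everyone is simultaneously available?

225

Ben in UTC: 07:15-09:45, 10:15-15:30 (subtract 3h to convert from UTC+3).
Grace in UTC: 09:30-12:30, 12:45-17:00, 17:15-18:00 (subtract 3h to convert from UTC+3).
Xiulan in UTC: 08:00-09:45, 10:15-18:00 (subtract 5h to convert from UTC+5).
Gita in UTC: 07:45-12:00, 13:45-15:30, 16:45-17:00 (subtract 2h to convert from UTC+2).
Wei in UTC: 09:00-17:15 (add 4h to convert from UTC-4).
Ben ∩ Grace: 09:30-09:45, 10:15-12:30, 12:45-15:30.
Ben ∩ Grace ∩ Xiulan: 09:30-09:45, 10:15-12:30, 12:45-15:30.
Ben ∩ Grace ∩ Xiulan ∩ Gita: 09:30-09:45, 10:15-12:00, 13:45-15:30.
Ben ∩ Grace ∩ Xiulan ∩ Gita ∩ Wei: 09:30-09:45, 10:15-12:00, 13:45-15:30.
So the common availability across everyone is 09:30-09:45, 10:15-12:00, 13:45-15:30.
Summing the common windows: 15 + 105 + 105 = 225 minutes.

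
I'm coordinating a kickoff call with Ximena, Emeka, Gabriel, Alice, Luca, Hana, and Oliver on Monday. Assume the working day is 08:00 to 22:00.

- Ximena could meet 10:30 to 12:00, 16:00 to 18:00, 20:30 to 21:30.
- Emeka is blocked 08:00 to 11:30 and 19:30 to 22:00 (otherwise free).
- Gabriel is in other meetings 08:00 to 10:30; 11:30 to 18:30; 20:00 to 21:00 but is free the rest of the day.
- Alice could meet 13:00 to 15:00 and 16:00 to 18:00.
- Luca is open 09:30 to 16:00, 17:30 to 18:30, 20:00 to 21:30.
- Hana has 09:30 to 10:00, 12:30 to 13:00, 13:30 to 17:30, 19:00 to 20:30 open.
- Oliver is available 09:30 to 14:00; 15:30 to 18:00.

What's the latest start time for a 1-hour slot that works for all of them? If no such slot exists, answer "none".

none

Ximena free: 10:30-12:00, 16:00-18:00, 20:30-21:30.
Emeka free: 11:30-19:30 (invert busy blocks within the working day).
Gabriel free: 10:30-11:30, 18:30-20:00, 21:00-22:00 (invert busy blocks within the working day).
Alice free: 13:00-15:00, 16:00-18:00.
Luca free: 09:30-16:00, 17:30-18:30, 20:00-21:30.
Hana free: 09:30-10:00, 12:30-13:00, 13:30-17:30, 19:00-20:30.
Oliver free: 09:30-14:00, 15:30-18:00.
Ximena ∩ Emeka: 11:30-12:00, 16:00-18:00.
Ximena ∩ Emeka ∩ Gabriel: ∅.
Ximena ∩ Emeka ∩ Gabriel ∩ Alice: ∅.
Ximena ∩ Emeka ∩ Gabriel ∩ Alice ∩ Luca: ∅.
Ximena ∩ Emeka ∩ Gabriel ∩ Alice ∩ Luca ∩ Hana: ∅.
Ximena ∩ Emeka ∩ Gabriel ∩ Alice ∩ Luca ∩ Hana ∩ Oliver: ∅.
There is no time when everyone is free.
No common window is at least 60 minutes long.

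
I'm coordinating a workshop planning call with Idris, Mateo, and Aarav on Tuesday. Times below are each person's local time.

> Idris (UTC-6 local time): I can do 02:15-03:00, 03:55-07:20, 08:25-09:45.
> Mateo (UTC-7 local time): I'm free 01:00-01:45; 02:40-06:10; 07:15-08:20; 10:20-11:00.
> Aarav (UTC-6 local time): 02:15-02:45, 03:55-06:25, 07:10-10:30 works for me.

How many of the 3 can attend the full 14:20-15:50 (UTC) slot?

1

Idris in UTC: 08:15-09:00, 09:55-13:20, 14:25-15:45 (add 6h to convert from UTC-6).
Mateo in UTC: 08:00-08:45, 09:40-13:10, 14:15-15:20, 17:20-18:00 (add 7h to convert from UTC-7).
Aarav in UTC: 08:15-08:45, 09:55-12:25, 13:10-16:30 (add 6h to convert from UTC-6).
Aarav can make the full 14:20-15:50 slot — that's 1.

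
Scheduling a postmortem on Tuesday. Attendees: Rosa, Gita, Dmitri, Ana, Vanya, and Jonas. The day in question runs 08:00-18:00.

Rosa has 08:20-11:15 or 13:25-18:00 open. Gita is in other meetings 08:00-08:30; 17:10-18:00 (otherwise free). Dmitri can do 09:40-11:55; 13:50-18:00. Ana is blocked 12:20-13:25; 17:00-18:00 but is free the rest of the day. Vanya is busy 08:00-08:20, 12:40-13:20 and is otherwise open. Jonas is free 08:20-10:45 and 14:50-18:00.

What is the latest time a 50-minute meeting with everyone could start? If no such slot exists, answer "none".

Rosa free: 08:20-11:15, 13:25-18:00.
Gita free: 08:30-17:10 (invert busy blocks within the working day).
Dmitri free: 09:40-11:55, 13:50-18:00.
Ana free: 08:00-12:20, 13:25-17:00 (invert busy blocks within the working day).
Vanya free: 08:20-12:40, 13:20-18:00 (invert busy blocks within the working day).
Jonas free: 08:20-10:45, 14:50-18:00.
Rosa ∩ Gita: 08:30-11:15, 13:25-17:10.
Rosa ∩ Gita ∩ Dmitri: 09:40-11:15, 13:50-17:10.
Rosa ∩ Gita ∩ Dmitri ∩ Ana: 09:40-11:15, 13:50-17:00.
Rosa ∩ Gita ∩ Dmitri ∩ Ana ∩ Vanya: 09:40-11:15, 13:50-17:00.
Rosa ∩ Gita ∩ Dmitri ∩ Ana ∩ Vanya ∩ Jonas: 09:40-10:45, 14:50-17:00.
So the common availability across everyone is 09:40-10:45, 14:50-17:00.
The last common window of at least 50 minutes is 14:50-17:00; a 50-minute meeting can start as late as 16:10 and still end by 17:00.

16:10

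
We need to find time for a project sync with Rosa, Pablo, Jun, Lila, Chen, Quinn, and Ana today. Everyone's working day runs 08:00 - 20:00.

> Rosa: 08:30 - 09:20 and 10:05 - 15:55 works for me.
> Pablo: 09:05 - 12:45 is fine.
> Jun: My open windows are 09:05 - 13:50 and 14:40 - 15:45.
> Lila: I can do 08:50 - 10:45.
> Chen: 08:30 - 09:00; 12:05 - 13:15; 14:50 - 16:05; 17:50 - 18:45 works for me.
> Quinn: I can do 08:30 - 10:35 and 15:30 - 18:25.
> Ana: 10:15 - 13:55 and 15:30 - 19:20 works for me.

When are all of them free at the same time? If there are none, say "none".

Rosa ∩ Pablo: 09:05-09:20, 10:05-12:45.
Rosa ∩ Pablo ∩ Jun: 09:05-09:20, 10:05-12:45.
Rosa ∩ Pablo ∩ Jun ∩ Lila: 09:05-09:20, 10:05-10:45.
Rosa ∩ Pablo ∩ Jun ∩ Lila ∩ Chen: ∅.
Rosa ∩ Pablo ∩ Jun ∩ Lila ∩ Chen ∩ Quinn: ∅.
Rosa ∩ Pablo ∩ Jun ∩ Lila ∩ Chen ∩ Quinn ∩ Ana: ∅.
There is no time when everyone is free.

none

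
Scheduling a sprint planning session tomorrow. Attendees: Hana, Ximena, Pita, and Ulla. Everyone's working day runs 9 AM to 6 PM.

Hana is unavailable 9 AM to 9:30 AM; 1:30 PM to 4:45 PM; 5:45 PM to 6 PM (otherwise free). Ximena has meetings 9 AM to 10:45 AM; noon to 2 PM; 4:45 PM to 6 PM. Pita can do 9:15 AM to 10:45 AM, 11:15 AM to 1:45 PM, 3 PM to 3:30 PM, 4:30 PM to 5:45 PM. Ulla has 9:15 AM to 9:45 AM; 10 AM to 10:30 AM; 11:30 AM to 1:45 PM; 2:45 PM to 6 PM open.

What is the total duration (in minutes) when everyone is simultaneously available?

30

Hana free: 09:30-13:30, 16:45-17:45 (invert busy blocks within the working day).
Ximena free: 10:45-12:00, 14:00-16:45 (invert busy blocks within the working day).
Pita free: 09:15-10:45, 11:15-13:45, 15:00-15:30, 16:30-17:45.
Ulla free: 09:15-09:45, 10:00-10:30, 11:30-13:45, 14:45-18:00.
Hana ∩ Ximena: 10:45-12:00.
Hana ∩ Ximena ∩ Pita: 11:15-12:00.
Hana ∩ Ximena ∩ Pita ∩ Ulla: 11:30-12:00.
That's a single block of 30 minutes.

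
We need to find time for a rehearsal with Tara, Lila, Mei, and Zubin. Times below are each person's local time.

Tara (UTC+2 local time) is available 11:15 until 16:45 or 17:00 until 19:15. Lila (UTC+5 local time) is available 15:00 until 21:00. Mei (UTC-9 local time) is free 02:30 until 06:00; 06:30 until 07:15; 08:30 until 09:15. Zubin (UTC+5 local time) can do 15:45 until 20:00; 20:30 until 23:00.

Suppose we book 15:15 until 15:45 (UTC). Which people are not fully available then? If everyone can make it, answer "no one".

Mei, Zubin

Tara in UTC: 09:15-14:45, 15:00-17:15 (subtract 2h to convert from UTC+2).
Lila in UTC: 10:00-16:00 (subtract 5h to convert from UTC+5).
Mei in UTC: 11:30-15:00, 15:30-16:15, 17:30-18:15 (add 9h to convert from UTC-9).
Zubin in UTC: 10:45-15:00, 15:30-18:00 (subtract 5h to convert from UTC+5).
Tara: free for 15:15-15:45. Lila: free for 15:15-15:45. Mei: not fully free for 15:15-15:45. Zubin: not fully free for 15:15-15:45.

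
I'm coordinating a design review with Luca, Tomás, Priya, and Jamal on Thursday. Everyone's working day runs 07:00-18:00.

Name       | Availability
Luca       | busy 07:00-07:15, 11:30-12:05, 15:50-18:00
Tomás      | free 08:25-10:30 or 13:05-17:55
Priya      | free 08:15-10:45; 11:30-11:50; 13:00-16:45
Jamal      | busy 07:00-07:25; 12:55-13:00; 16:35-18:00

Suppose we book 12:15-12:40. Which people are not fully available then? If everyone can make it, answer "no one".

Luca free: 07:15-11:30, 12:05-15:50 (invert busy blocks within the working day).
Tomás free: 08:25-10:30, 13:05-17:55.
Priya free: 08:15-10:45, 11:30-11:50, 13:00-16:45.
Jamal free: 07:25-12:55, 13:00-16:35 (invert busy blocks within the working day).
Luca: free for 12:15-12:40. Tomás: not fully free for 12:15-12:40. Priya: not fully free for 12:15-12:40. Jamal: free for 12:15-12:40.

Priya, Tomás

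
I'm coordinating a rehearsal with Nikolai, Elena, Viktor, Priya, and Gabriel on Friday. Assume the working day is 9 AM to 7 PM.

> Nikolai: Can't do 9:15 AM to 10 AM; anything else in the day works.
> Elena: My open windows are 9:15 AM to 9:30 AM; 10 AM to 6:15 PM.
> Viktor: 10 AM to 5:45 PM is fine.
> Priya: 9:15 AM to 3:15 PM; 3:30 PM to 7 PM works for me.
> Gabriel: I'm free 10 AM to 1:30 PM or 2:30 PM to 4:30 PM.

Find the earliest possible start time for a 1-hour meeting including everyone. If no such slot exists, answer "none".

10:00

Nikolai free: 09:00-09:15, 10:00-19:00 (invert busy blocks within the working day).
Elena free: 09:15-09:30, 10:00-18:15.
Viktor free: 10:00-17:45.
Priya free: 09:15-15:15, 15:30-19:00.
Gabriel free: 10:00-13:30, 14:30-16:30.
Nikolai ∩ Elena: 10:00-18:15.
Nikolai ∩ Elena ∩ Viktor: 10:00-17:45.
Nikolai ∩ Elena ∩ Viktor ∩ Priya: 10:00-15:15, 15:30-17:45.
Nikolai ∩ Elena ∩ Viktor ∩ Priya ∩ Gabriel: 10:00-13:30, 14:30-15:15, 15:30-16:30.
The first common window of at least 60 minutes is 10:00-13:30, so the earliest start is 10:00.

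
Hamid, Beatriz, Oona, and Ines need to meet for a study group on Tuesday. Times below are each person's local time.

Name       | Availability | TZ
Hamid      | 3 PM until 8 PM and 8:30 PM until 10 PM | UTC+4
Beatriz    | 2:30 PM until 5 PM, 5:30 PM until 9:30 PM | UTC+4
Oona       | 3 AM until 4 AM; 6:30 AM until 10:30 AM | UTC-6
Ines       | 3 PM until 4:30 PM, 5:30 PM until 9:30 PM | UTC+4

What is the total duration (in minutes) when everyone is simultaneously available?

Hamid in UTC: 11:00-16:00, 16:30-18:00 (subtract 4h to convert from UTC+4).
Beatriz in UTC: 10:30-13:00, 13:30-17:30 (subtract 4h to convert from UTC+4).
Oona in UTC: 09:00-10:00, 12:30-16:30 (add 6h to convert from UTC-6).
Ines in UTC: 11:00-12:30, 13:30-17:30 (subtract 4h to convert from UTC+4).
Hamid ∩ Beatriz: 11:00-13:00, 13:30-16:00, 16:30-17:30.
Hamid ∩ Beatriz ∩ Oona: 12:30-13:00, 13:30-16:00.
Hamid ∩ Beatriz ∩ Oona ∩ Ines: 13:30-16:00.
Those are the intersection windows.
That's a single block of 150 minutes.

150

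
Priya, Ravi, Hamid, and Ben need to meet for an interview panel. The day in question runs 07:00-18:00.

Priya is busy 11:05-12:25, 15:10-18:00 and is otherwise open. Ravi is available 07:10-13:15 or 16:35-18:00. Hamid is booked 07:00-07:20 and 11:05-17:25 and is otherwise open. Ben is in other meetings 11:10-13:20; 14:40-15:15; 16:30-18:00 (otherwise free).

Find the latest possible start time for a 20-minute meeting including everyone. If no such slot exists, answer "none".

Priya free: 07:00-11:05, 12:25-15:10 (invert busy blocks within the working day).
Ravi free: 07:10-13:15, 16:35-18:00.
Hamid free: 07:20-11:05, 17:25-18:00 (invert busy blocks within the working day).
Ben free: 07:00-11:10, 13:20-14:40, 15:15-16:30 (invert busy blocks within the working day).
Priya ∩ Ravi: 07:10-11:05, 12:25-13:15.
Priya ∩ Ravi ∩ Hamid: 07:20-11:05.
Priya ∩ Ravi ∩ Hamid ∩ Ben: 07:20-11:05.
Those are the intersection windows.
The last common window of at least 20 minutes is 07:20-11:05; a 20-minute meeting can start as late as 10:45 and still end by 11:05.

10:45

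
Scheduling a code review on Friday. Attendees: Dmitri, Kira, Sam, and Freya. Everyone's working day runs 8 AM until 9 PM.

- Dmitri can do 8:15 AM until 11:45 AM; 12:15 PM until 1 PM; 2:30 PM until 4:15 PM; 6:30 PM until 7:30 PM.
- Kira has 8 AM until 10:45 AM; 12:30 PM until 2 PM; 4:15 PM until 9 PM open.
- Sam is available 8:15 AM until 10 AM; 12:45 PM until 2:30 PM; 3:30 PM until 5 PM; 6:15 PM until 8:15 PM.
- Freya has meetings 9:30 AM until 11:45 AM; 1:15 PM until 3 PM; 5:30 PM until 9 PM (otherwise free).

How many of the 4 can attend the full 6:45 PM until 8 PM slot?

Dmitri free: 08:15-11:45, 12:15-13:00, 14:30-16:15, 18:30-19:30.
Kira free: 08:00-10:45, 12:30-14:00, 16:15-21:00.
Sam free: 08:15-10:00, 12:45-14:30, 15:30-17:00, 18:15-20:15.
Freya free: 08:00-09:30, 11:45-13:15, 15:00-17:30 (invert busy blocks within the working day).
Kira and Sam can make the full 18:45-20:00 slot — that's 2.

2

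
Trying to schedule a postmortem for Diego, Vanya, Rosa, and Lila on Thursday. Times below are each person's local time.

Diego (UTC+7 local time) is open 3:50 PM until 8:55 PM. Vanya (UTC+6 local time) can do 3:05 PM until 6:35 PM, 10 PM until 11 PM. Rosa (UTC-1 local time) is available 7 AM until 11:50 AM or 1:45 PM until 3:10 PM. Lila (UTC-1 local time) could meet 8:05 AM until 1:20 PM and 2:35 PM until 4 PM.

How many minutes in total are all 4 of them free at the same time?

Diego in UTC: 08:50-13:55 (subtract 7h to convert from UTC+7).
Vanya in UTC: 09:05-12:35, 16:00-17:00 (subtract 6h to convert from UTC+6).
Rosa in UTC: 08:00-12:50, 14:45-16:10 (add 1h to convert from UTC-1).
Lila in UTC: 09:05-14:20, 15:35-17:00 (add 1h to convert from UTC-1).
Diego ∩ Vanya: 09:05-12:35.
Diego ∩ Vanya ∩ Rosa: 09:05-12:35.
Diego ∩ Vanya ∩ Rosa ∩ Lila: 09:05-12:35.
Those are the intersection windows.
That's a single block of 210 minutes.

210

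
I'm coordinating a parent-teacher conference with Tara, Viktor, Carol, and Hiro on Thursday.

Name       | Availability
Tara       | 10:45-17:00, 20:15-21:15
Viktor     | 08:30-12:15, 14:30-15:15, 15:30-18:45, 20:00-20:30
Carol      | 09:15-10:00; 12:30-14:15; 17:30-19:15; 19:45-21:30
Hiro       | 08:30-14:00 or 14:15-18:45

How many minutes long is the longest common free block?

0

Tara ∩ Viktor: 10:45-12:15, 14:30-15:15, 15:30-17:00, 20:15-20:30.
Tara ∩ Viktor ∩ Carol: 20:15-20:30.
Tara ∩ Viktor ∩ Carol ∩ Hiro: ∅.
There is no time when everyone is free.
No common window exists, so the longest block is 0 minutes.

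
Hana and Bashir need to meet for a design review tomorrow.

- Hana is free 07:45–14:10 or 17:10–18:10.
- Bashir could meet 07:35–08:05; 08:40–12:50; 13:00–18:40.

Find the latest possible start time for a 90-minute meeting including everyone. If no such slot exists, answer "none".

11:20

Hana ∩ Bashir: 07:45-08:05, 08:40-12:50, 13:00-14:10, 17:10-18:10.
The last common window of at least 90 minutes is 08:40-12:50; a 90-minute meeting can start as late as 11:20 and still end by 12:50.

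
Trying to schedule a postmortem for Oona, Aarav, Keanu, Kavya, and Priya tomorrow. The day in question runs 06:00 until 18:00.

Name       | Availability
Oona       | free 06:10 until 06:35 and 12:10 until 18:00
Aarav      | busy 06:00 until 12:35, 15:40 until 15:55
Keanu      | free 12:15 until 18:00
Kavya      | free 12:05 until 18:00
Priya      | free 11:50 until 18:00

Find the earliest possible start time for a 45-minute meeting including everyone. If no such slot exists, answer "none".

Oona free: 06:10-06:35, 12:10-18:00.
Aarav free: 12:35-15:40, 15:55-18:00 (invert busy blocks within the working day).
Keanu free: 12:15-18:00.
Kavya free: 12:05-18:00.
Priya free: 11:50-18:00.
Oona ∩ Aarav: 12:35-15:40, 15:55-18:00.
Oona ∩ Aarav ∩ Keanu: 12:35-15:40, 15:55-18:00.
Oona ∩ Aarav ∩ Keanu ∩ Kavya: 12:35-15:40, 15:55-18:00.
Oona ∩ Aarav ∩ Keanu ∩ Kavya ∩ Priya: 12:35-15:40, 15:55-18:00.
The first common window of at least 45 minutes is 12:35-15:40, so the earliest start is 12:35.

12:35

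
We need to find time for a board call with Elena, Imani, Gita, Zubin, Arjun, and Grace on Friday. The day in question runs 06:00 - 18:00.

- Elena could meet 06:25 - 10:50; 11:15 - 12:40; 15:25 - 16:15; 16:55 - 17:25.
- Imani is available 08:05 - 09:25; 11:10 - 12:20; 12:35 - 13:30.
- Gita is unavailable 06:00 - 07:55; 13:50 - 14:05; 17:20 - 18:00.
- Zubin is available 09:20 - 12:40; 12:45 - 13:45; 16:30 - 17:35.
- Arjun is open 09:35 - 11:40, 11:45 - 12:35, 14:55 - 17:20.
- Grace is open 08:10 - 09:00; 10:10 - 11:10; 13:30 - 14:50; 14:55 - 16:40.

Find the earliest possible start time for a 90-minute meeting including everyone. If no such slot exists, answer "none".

Elena free: 06:25-10:50, 11:15-12:40, 15:25-16:15, 16:55-17:25.
Imani free: 08:05-09:25, 11:10-12:20, 12:35-13:30.
Gita free: 07:55-13:50, 14:05-17:20 (invert busy blocks within the working day).
Zubin free: 09:20-12:40, 12:45-13:45, 16:30-17:35.
Arjun free: 09:35-11:40, 11:45-12:35, 14:55-17:20.
Grace free: 08:10-09:00, 10:10-11:10, 13:30-14:50, 14:55-16:40.
Elena ∩ Imani: 08:05-09:25, 11:15-12:20, 12:35-12:40.
Elena ∩ Imani ∩ Gita: 08:05-09:25, 11:15-12:20, 12:35-12:40.
Elena ∩ Imani ∩ Gita ∩ Zubin: 09:20-09:25, 11:15-12:20, 12:35-12:40.
Elena ∩ Imani ∩ Gita ∩ Zubin ∩ Arjun: 11:15-11:40, 11:45-12:20.
Elena ∩ Imani ∩ Gita ∩ Zubin ∩ Arjun ∩ Grace: ∅.
There is no time when everyone is free.
No common window is at least 90 minutes long.

none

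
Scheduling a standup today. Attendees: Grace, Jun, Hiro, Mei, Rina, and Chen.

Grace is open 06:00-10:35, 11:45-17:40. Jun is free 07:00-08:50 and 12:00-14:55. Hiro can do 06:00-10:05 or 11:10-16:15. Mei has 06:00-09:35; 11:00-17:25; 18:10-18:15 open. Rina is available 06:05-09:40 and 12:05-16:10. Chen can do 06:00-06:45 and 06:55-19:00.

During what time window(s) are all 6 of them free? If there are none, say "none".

Grace ∩ Jun: 07:00-08:50, 12:00-14:55.
Grace ∩ Jun ∩ Hiro: 07:00-08:50, 12:00-14:55.
Grace ∩ Jun ∩ Hiro ∩ Mei: 07:00-08:50, 12:00-14:55.
Grace ∩ Jun ∩ Hiro ∩ Mei ∩ Rina: 07:00-08:50, 12:05-14:55.
Grace ∩ Jun ∩ Hiro ∩ Mei ∩ Rina ∩ Chen: 07:00-08:50, 12:05-14:55.

07:00-08:50, 12:05-14:55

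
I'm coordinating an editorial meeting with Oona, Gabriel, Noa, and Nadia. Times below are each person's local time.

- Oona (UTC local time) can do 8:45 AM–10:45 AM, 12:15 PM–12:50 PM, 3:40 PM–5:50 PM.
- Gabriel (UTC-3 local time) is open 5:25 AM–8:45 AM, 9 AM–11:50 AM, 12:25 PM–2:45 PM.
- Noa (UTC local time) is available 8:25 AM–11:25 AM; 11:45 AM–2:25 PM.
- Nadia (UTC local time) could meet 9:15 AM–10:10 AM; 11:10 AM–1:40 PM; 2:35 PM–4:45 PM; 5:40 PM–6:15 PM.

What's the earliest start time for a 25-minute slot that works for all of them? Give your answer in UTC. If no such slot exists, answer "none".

09:15

Oona in UTC: 08:45-10:45, 12:15-12:50, 15:40-17:50.
Gabriel in UTC: 08:25-11:45, 12:00-14:50, 15:25-17:45 (add 3h to convert from UTC-3).
Noa in UTC: 08:25-11:25, 11:45-14:25.
Nadia in UTC: 09:15-10:10, 11:10-13:40, 14:35-16:45, 17:40-18:15.
Oona ∩ Gabriel: 08:45-10:45, 12:15-12:50, 15:40-17:45.
Oona ∩ Gabriel ∩ Noa: 08:45-10:45, 12:15-12:50.
Oona ∩ Gabriel ∩ Noa ∩ Nadia: 09:15-10:10, 12:15-12:50.
Those are the intersection windows.
The first common window of at least 25 minutes is 09:15-10:10, so the earliest start is 09:15.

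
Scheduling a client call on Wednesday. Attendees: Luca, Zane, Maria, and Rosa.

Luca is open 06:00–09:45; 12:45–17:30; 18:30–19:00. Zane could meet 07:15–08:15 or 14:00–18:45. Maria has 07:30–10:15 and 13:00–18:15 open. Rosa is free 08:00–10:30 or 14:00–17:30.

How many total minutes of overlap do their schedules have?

Luca ∩ Zane: 07:15-08:15, 14:00-17:30, 18:30-18:45.
Luca ∩ Zane ∩ Maria: 07:30-08:15, 14:00-17:30.
Luca ∩ Zane ∩ Maria ∩ Rosa: 08:00-08:15, 14:00-17:30.
Summing the common windows: 15 + 210 = 225 minutes.

225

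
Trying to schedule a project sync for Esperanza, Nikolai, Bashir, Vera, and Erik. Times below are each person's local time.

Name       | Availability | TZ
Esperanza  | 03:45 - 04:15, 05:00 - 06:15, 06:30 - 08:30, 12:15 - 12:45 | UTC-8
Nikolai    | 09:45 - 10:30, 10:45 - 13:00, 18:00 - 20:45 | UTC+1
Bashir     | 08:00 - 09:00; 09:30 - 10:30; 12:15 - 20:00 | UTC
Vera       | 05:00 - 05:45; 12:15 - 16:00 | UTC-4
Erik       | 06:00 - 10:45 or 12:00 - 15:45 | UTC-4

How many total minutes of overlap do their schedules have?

0

Esperanza in UTC: 11:45-12:15, 13:00-14:15, 14:30-16:30, 20:15-20:45 (add 8h to convert from UTC-8).
Nikolai in UTC: 08:45-09:30, 09:45-12:00, 17:00-19:45 (subtract 1h to convert from UTC+1).
Bashir in UTC: 08:00-09:00, 09:30-10:30, 12:15-20:00.
Vera in UTC: 09:00-09:45, 16:15-20:00 (add 4h to convert from UTC-4).
Erik in UTC: 10:00-14:45, 16:00-19:45 (add 4h to convert from UTC-4).
Esperanza ∩ Nikolai: 11:45-12:00.
Esperanza ∩ Nikolai ∩ Bashir: ∅.
Esperanza ∩ Nikolai ∩ Bashir ∩ Vera: ∅.
Esperanza ∩ Nikolai ∩ Bashir ∩ Vera ∩ Erik: ∅.
There is no time when everyone is free.
There is no common window, so the total is 0 minutes.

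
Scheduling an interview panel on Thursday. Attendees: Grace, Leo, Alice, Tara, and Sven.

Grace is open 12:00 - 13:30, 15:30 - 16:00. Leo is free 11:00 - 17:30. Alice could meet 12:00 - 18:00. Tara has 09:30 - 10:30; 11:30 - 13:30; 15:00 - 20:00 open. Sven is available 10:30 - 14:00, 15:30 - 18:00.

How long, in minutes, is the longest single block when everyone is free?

Grace ∩ Leo: 12:00-13:30, 15:30-16:00.
Grace ∩ Leo ∩ Alice: 12:00-13:30, 15:30-16:00.
Grace ∩ Leo ∩ Alice ∩ Tara: 12:00-13:30, 15:30-16:00.
Grace ∩ Leo ∩ Alice ∩ Tara ∩ Sven: 12:00-13:30, 15:30-16:00.
The longest is 12:00-13:30 at 90 minutes.

90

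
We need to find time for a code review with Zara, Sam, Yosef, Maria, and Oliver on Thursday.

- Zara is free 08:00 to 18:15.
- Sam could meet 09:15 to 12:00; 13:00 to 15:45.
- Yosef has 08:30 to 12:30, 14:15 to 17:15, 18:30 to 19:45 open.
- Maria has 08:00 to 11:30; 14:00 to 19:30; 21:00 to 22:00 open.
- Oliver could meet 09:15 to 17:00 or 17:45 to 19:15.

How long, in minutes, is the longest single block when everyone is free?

135

Zara ∩ Sam: 09:15-12:00, 13:00-15:45.
Zara ∩ Sam ∩ Yosef: 09:15-12:00, 14:15-15:45.
Zara ∩ Sam ∩ Yosef ∩ Maria: 09:15-11:30, 14:15-15:45.
Zara ∩ Sam ∩ Yosef ∩ Maria ∩ Oliver: 09:15-11:30, 14:15-15:45.
The longest is 09:15-11:30 at 135 minutes.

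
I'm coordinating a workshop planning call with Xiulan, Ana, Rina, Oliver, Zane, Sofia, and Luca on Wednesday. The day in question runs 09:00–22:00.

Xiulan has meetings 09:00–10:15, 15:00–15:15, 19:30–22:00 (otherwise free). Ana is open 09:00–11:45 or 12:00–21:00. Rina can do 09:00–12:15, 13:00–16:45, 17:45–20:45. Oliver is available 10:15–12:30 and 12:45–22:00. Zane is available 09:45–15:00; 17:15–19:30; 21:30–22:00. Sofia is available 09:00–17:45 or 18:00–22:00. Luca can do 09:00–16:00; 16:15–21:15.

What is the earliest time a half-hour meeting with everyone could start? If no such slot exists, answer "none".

10:15

Xiulan free: 10:15-15:00, 15:15-19:30 (invert busy blocks within the working day).
Ana free: 09:00-11:45, 12:00-21:00.
Rina free: 09:00-12:15, 13:00-16:45, 17:45-20:45.
Oliver free: 10:15-12:30, 12:45-22:00.
Zane free: 09:45-15:00, 17:15-19:30, 21:30-22:00.
Sofia free: 09:00-17:45, 18:00-22:00.
Luca free: 09:00-16:00, 16:15-21:15.
Xiulan ∩ Ana: 10:15-11:45, 12:00-15:00, 15:15-19:30.
Xiulan ∩ Ana ∩ Rina: 10:15-11:45, 12:00-12:15, 13:00-15:00, 15:15-16:45, 17:45-19:30.
Xiulan ∩ Ana ∩ Rina ∩ Oliver: 10:15-11:45, 12:00-12:15, 13:00-15:00, 15:15-16:45, 17:45-19:30.
Xiulan ∩ Ana ∩ Rina ∩ Oliver ∩ Zane: 10:15-11:45, 12:00-12:15, 13:00-15:00, 17:45-19:30.
Xiulan ∩ Ana ∩ Rina ∩ Oliver ∩ Zane ∩ Sofia: 10:15-11:45, 12:00-12:15, 13:00-15:00, 18:00-19:30.
Xiulan ∩ Ana ∩ Rina ∩ Oliver ∩ Zane ∩ Sofia ∩ Luca: 10:15-11:45, 12:00-12:15, 13:00-15:00, 18:00-19:30.
The first common window of at least 30 minutes is 10:15-11:45, so the earliest start is 10:15.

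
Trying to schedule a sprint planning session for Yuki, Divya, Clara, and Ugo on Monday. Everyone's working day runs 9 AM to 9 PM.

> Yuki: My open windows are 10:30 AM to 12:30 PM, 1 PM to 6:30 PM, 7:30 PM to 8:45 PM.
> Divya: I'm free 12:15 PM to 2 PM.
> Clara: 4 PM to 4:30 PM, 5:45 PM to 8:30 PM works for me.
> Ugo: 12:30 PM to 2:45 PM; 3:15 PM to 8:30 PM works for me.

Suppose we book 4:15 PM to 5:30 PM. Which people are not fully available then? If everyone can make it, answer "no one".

Yuki: free for 16:15-17:30. Divya: not fully free for 16:15-17:30. Clara: not fully free for 16:15-17:30. Ugo: free for 16:15-17:30.

Clara, Divya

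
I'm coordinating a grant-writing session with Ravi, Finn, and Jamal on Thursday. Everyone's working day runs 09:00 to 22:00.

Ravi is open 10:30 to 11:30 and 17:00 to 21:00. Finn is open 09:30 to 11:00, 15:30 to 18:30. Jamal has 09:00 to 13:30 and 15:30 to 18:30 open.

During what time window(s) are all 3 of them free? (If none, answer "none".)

10:30-11:00, 17:00-18:30

Ravi ∩ Finn: 10:30-11:00, 17:00-18:30.
Ravi ∩ Finn ∩ Jamal: 10:30-11:00, 17:00-18:30.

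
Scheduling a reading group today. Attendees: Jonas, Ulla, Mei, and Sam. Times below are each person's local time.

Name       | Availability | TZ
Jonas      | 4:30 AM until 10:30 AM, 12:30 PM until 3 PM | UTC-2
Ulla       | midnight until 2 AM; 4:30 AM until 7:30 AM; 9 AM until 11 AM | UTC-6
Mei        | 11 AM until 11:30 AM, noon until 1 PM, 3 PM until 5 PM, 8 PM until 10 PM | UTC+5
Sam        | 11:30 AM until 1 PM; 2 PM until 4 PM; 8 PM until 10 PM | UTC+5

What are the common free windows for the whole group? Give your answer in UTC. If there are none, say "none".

Jonas in UTC: 06:30-12:30, 14:30-17:00 (add 2h to convert from UTC-2).
Ulla in UTC: 06:00-08:00, 10:30-13:30, 15:00-17:00 (add 6h to convert from UTC-6).
Mei in UTC: 06:00-06:30, 07:00-08:00, 10:00-12:00, 15:00-17:00 (subtract 5h to convert from UTC+5).
Sam in UTC: 06:30-08:00, 09:00-11:00, 15:00-17:00 (subtract 5h to convert from UTC+5).
Jonas ∩ Ulla: 06:30-08:00, 10:30-12:30, 15:00-17:00.
Jonas ∩ Ulla ∩ Mei: 07:00-08:00, 10:30-12:00, 15:00-17:00.
Jonas ∩ Ulla ∩ Mei ∩ Sam: 07:00-08:00, 10:30-11:00, 15:00-17:00.
Those are the intersection windows.

07:00-08:00, 10:30-11:00, 15:00-17:00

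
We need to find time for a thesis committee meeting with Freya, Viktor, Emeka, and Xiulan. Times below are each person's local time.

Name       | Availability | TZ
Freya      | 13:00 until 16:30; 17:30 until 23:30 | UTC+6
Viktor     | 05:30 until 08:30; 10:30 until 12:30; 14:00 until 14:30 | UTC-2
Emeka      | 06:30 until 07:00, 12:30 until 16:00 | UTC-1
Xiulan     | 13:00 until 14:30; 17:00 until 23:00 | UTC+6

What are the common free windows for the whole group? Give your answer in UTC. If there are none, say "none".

07:30-08:00, 13:30-14:30, 16:00-16:30

Freya in UTC: 07:00-10:30, 11:30-17:30 (subtract 6h to convert from UTC+6).
Viktor in UTC: 07:30-10:30, 12:30-14:30, 16:00-16:30 (add 2h to convert from UTC-2).
Emeka in UTC: 07:30-08:00, 13:30-17:00 (add 1h to convert from UTC-1).
Xiulan in UTC: 07:00-08:30, 11:00-17:00 (subtract 6h to convert from UTC+6).
Freya ∩ Viktor: 07:30-10:30, 12:30-14:30, 16:00-16:30.
Freya ∩ Viktor ∩ Emeka: 07:30-08:00, 13:30-14:30, 16:00-16:30.
Freya ∩ Viktor ∩ Emeka ∩ Xiulan: 07:30-08:00, 13:30-14:30, 16:00-16:30.
Those are the intersection windows.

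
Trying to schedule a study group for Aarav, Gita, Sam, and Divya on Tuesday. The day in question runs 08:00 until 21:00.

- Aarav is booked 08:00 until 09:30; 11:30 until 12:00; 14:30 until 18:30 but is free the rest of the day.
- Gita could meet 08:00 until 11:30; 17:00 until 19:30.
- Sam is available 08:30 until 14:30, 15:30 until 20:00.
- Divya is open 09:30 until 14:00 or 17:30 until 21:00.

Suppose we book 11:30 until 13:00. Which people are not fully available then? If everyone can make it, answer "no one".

Aarav free: 09:30-11:30, 12:00-14:30, 18:30-21:00 (invert busy blocks within the working day).
Gita free: 08:00-11:30, 17:00-19:30.
Sam free: 08:30-14:30, 15:30-20:00.
Divya free: 09:30-14:00, 17:30-21:00.
Aarav: not fully free for 11:30-13:00. Gita: not fully free for 11:30-13:00. Sam: free for 11:30-13:00. Divya: free for 11:30-13:00.

Aarav, Gita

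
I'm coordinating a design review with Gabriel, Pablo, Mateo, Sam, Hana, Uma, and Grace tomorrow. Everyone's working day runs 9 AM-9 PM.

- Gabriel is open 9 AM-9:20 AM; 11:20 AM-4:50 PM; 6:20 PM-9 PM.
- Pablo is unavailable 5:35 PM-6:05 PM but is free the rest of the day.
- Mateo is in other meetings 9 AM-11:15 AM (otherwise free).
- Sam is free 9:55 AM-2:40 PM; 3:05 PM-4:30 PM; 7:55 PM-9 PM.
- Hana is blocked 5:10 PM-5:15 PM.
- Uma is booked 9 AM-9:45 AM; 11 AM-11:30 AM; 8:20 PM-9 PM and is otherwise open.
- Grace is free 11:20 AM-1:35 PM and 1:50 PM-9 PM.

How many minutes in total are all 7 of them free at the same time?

285

Gabriel free: 09:00-09:20, 11:20-16:50, 18:20-21:00.
Pablo free: 09:00-17:35, 18:05-21:00 (invert busy blocks within the working day).
Mateo free: 11:15-21:00 (invert busy blocks within the working day).
Sam free: 09:55-14:40, 15:05-16:30, 19:55-21:00.
Hana free: 09:00-17:10, 17:15-21:00 (invert busy blocks within the working day).
Uma free: 09:45-11:00, 11:30-20:20 (invert busy blocks within the working day).
Grace free: 11:20-13:35, 13:50-21:00.
Gabriel ∩ Pablo: 09:00-09:20, 11:20-16:50, 18:20-21:00.
Gabriel ∩ Pablo ∩ Mateo: 11:20-16:50, 18:20-21:00.
Gabriel ∩ Pablo ∩ Mateo ∩ Sam: 11:20-14:40, 15:05-16:30, 19:55-21:00.
Gabriel ∩ Pablo ∩ Mateo ∩ Sam ∩ Hana: 11:20-14:40, 15:05-16:30, 19:55-21:00.
Gabriel ∩ Pablo ∩ Mateo ∩ Sam ∩ Hana ∩ Uma: 11:30-14:40, 15:05-16:30, 19:55-20:20.
Gabriel ∩ Pablo ∩ Mateo ∩ Sam ∩ Hana ∩ Uma ∩ Grace: 11:30-13:35, 13:50-14:40, 15:05-16:30, 19:55-20:20.
Summing the common windows: 125 + 50 + 85 + 25 = 285 minutes.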